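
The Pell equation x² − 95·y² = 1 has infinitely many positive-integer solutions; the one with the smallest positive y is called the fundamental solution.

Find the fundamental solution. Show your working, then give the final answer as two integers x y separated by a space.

39 4

√95 → a₀=9, period (1,2,1,18); ℓ=4 even so k=3
step 0: (9, 1)  from 9·(1,0) + (0,1)
…
step 2: (29, 3)  from 2·(10,1) + (9,1)
step 3: (39, 4)  from 1·(29,3) + (10,1)
(x₁, y₁) = (39, 4);  39² − 95·4² = 1 ✓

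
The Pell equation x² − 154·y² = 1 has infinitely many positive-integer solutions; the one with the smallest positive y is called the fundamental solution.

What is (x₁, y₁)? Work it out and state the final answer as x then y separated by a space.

21295 1716

[12; 2,2,3,1,2,1,3,2,2,24] for √154; ℓ=10 ⇒ convergent index 9
i=0: a=12 ⇒ p=12, q=1
i=1: a=2 ⇒ p=25, q=2
…
i=3: a=3 ⇒ p=211, q=17
…
i=6: a=1 ⇒ p=1030, q=83
…
i=8: a=2 ⇒ p=8724, q=703
i=9: a=2 ⇒ p=21295, q=1716
(x₁, y₁) = (21295, 1716);  21295² − 154·1716² = 1 ✓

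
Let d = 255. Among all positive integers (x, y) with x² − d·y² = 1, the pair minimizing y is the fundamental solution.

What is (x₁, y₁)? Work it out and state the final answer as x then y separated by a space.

16 1

[15; 1,30] for √255; ℓ=2 ⇒ convergent index 1
i=0: a=15 ⇒ p=15, q=1
i=1: a=1 ⇒ p=16, q=1
(x₁, y₁) = (16, 1);  16² − 255·1² = 1 ✓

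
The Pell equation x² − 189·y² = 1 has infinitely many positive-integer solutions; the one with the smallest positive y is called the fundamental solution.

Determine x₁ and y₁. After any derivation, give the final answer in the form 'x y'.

[13; 1,2,1,26] for √189; ℓ=4 ⇒ convergent index 3
i=0: a=13 ⇒ p=13, q=1
i=1: a=1 ⇒ p=14, q=1
i=2: a=2 ⇒ p=41, q=3
i=3: a=1 ⇒ p=55, q=4
(x₁, y₁) = (55, 4);  55² − 189·4² = 1 ✓

55 4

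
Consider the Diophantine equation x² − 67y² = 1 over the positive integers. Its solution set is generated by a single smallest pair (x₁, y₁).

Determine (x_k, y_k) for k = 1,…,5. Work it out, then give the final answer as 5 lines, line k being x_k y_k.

48842 5967
4771081927 582880428
466058366908226 56938091722785
45526445508292066657 5561940551265649512
4447205302565943872414162 543312600752895615207423

d=67: √d = [8; 5,2,1,1,7,1,1,2,5,16] (ℓ=10, even), read p_9/q_9
i=0: a=8 ⇒ p=8, q=1
i=1: a=5 ⇒ p=41, q=5
i=2: a=2 ⇒ p=90, q=11
i=3: a=1 ⇒ p=131, q=16
…
i=5: a=7 ⇒ p=1678, q=205
i=6: a=1 ⇒ p=1899, q=232
…
i=8: a=2 ⇒ p=9053, q=1106
i=9: a=5 ⇒ p=48842, q=5967
→ (48842, 5967).  Check: 48842²=2385540964, 67·5967²=2385540963, difference 1.
k=2:  x_2 = 48842·48842+67·5967·5967 = 4771081927,  y_2 = 48842·5967+5967·48842 = 582880428
k=3:  x_3 = 48842·4771081927+67·5967·582880428 = 466058366908226,  y_3 = 48842·582880428+5967·4771081927 = 56938091722785
k=4:  x_4 = 48842·466058366908226+67·5967·56938091722785 = 45526445508292066657,  y_4 = 48842·56938091722785+5967·466058366908226 = 5561940551265649512
k=5:  x_5 = 48842·45526445508292066657+67·5967·5561940551265649512 = 4447205302565943872414162,  y_5 = 48842·5561940551265649512+5967·45526445508292066657 = 543312600752895615207423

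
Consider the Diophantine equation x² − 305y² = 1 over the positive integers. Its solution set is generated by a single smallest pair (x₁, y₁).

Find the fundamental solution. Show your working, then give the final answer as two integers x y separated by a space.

489 28

d=305: √d = [17; 2,6,2,34] (ℓ=4, even), read p_3/q_3
i=0: a=17 ⇒ p=17, q=1
…
i=2: a=6 ⇒ p=227, q=13
i=3: a=2 ⇒ p=489, q=28
(x₁, y₁) = (489, 28);  489² − 305·28² = 1 ✓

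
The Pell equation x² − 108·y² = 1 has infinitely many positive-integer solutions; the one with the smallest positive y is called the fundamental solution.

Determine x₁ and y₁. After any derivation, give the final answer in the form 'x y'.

√108 = [10; 2,1,1,4,1,1,2,20, …], period ℓ=8 (even) → k=7
i=0: a=10 ⇒ p=10, q=1
…
i=2: a=1 ⇒ p=31, q=3
i=3: a=1 ⇒ p=52, q=5
…
i=5: a=1 ⇒ p=291, q=28
i=6: a=1 ⇒ p=530, q=51
i=7: a=2 ⇒ p=1351, q=130
→ (1351, 130).  Check: 1351²=1825201, 108·130²=1825200, difference 1.

1351 130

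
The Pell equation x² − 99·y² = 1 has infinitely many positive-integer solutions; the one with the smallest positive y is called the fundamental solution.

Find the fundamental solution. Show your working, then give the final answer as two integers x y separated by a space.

d=99: √d = [9; 1,18] (ℓ=2, even), read p_1/q_1
step 0: (9, 1)  from 9·(1,0) + (0,1)
step 1: (10, 1)  from 1·(9,1) + (1,0)
(x₁, y₁) = (10, 1);  10² − 99·1² = 1 ✓

10 1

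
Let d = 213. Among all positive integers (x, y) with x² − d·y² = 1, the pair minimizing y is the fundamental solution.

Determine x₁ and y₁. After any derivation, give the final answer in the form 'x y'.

√213 = [14; 1,1,2,6,1,8,1,6,2,1,1,28, …], period ℓ=12 (even) → k=11
step 0: (14, 1)  from 14·(1,0) + (0,1)
…
step 3: (73, 5)  from 2·(29,2) + (15,1)
step 4: (467, 32)  from 6·(73,5) + (29,2)
step 5: (540, 37)  from 1·(467,32) + (73,5)
…
step 9: (78825, 5401)  from 2·(36749,2518) + (5327,365)
step 10: (115574, 7919)  from 1·(78825,5401) + (36749,2518)
step 11: (194399, 13320)  from 1·(115574,7919) + (78825,5401)
(x₁, y₁) = (194399, 13320);  194399² − 213·13320² = 1 ✓

194399 13320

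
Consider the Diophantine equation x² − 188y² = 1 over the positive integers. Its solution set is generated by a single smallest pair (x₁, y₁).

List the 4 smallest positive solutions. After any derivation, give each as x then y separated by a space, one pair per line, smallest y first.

4607 336
42448897 3095904
391124132351 28525659120
3603817713033217 262835420035776

d=188: √d = [13; 1,2,2,6,2,2,1,26] (ℓ=8, even), read p_7/q_7
k=0  a_k=13  p_k/q_k = 13/1
k=1  a_k=1  p_k/q_k = 14/1
…
k=3  a_k=2  p_k/q_k = 96/7
k=4  a_k=6  p_k/q_k = 617/45
…
k=6  a_k=2  p_k/q_k = 3277/239
k=7  a_k=1  p_k/q_k = 4607/336
(x₁, y₁) = (4607, 336);  4607² − 188·336² = 1 ✓
(4607+336√188)^2 = 42448897 + 3095904√188
(4607+336√188)^3 = 391124132351 + 28525659120√188
(4607+336√188)^4 = 3603817713033217 + 262835420035776√188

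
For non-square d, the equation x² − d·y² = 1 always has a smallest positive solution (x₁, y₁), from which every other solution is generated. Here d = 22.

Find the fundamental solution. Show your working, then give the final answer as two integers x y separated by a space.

197 42

√22 → a₀=4, period (1,2,4,2,1,8); ℓ=6 even so k=5
step 0: (4, 1)  from 4·(1,0) + (0,1)
step 1: (5, 1)  from 1·(4,1) + (1,0)
…
step 4: (136, 29)  from 2·(61,13) + (14,3)
step 5: (197, 42)  from 1·(136,29) + (61,13)
(x₁, y₁) = (197, 42);  197² − 22·42² = 1 ✓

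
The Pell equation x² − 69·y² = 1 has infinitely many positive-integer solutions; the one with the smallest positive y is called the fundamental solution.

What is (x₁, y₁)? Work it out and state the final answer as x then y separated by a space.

√69 = [8; 3,3,1,4,1,3,3,16, …], period ℓ=8 (even) → k=7
i=0: a=8 ⇒ p=8, q=1
…
i=4: a=4 ⇒ p=515, q=62
…
i=6: a=3 ⇒ p=2384, q=287
i=7: a=3 ⇒ p=7775, q=936
fundamental: x₁=7775, y₁=936  (since 60450625 − 69·876096 = 1)

7775 936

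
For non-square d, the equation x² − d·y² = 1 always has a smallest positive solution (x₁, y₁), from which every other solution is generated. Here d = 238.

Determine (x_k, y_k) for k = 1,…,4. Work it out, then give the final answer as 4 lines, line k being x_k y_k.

√238 → a₀=15, period (2,2,1,14,1,2,2,30); ℓ=8 even so k=7
i=0: a=15 ⇒ p=15, q=1
i=1: a=2 ⇒ p=31, q=2
i=2: a=2 ⇒ p=77, q=5
i=3: a=1 ⇒ p=108, q=7
i=4: a=14 ⇒ p=1589, q=103
…
i=6: a=2 ⇒ p=4983, q=323
i=7: a=2 ⇒ p=11663, q=756
→ (11663, 756).  Check: 11663²=136025569, 238·756²=136025568, difference 1.
n=2: (11663,756)∘(11663,756) = (11663·11663+238·756·756, 11663·756+756·11663) = (272051137,17634456)
n=3: (272051137,17634456)∘(11663,756) = (11663·272051137+238·756·17634456, 11663·17634456+756·272051137) = (6345864809999,411341319900)
n=4: (6345864809999,411341319900)∘(11663,756) = (11663·6345864809999+238·756·411341319900, 11663·411341319900+756·6345864809999) = (148023642285985537,9594947610352944)

11663 756
272051137 17634456
6345864809999 411341319900
148023642285985537 9594947610352944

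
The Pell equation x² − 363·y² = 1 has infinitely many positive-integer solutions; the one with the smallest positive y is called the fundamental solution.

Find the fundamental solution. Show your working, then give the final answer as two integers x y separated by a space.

√363 = [19; 19,38, …], period ℓ=2 (even) → k=1
i=0: a=19 ⇒ p=19, q=1
i=1: a=19 ⇒ p=362, q=19
(x₁, y₁) = (362, 19);  362² − 363·19² = 1 ✓

362 19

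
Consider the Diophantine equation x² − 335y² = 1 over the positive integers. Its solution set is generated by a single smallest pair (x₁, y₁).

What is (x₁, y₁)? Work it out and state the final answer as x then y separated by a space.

604 33

d=335: √d = [18; 3,3,3,36] (ℓ=4, even), read p_3/q_3
step 0: (18, 1)  from 18·(1,0) + (0,1)
step 1: (55, 3)  from 3·(18,1) + (1,0)
step 2: (183, 10)  from 3·(55,3) + (18,1)
step 3: (604, 33)  from 3·(183,10) + (55,3)
→ (604, 33).  Check: 604²=364816, 335·33²=364815, difference 1.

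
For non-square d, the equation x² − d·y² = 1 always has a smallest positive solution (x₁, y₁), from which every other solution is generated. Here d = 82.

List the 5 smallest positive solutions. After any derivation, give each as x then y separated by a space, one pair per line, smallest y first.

163 18
53137 5868
17322499 1912950
5647081537 623615832
1840931258563 203296848282

d=82: √d = [9; 18] (ℓ=1, odd), read p_1/q_1
i=0: a=9 ⇒ p=9, q=1
i=1: a=18 ⇒ p=163, q=18
fundamental: x₁=163, y₁=18  (since 26569 − 82·324 = 1)
k=2:  x_2 = 163·163+82·18·18 = 53137,  y_2 = 163·18+18·163 = 5868
k=3:  x_3 = 163·53137+82·18·5868 = 17322499,  y_3 = 163·5868+18·53137 = 1912950
k=4:  x_4 = 163·17322499+82·18·1912950 = 5647081537,  y_4 = 163·1912950+18·17322499 = 623615832
k=5:  x_5 = 163·5647081537+82·18·623615832 = 1840931258563,  y_5 = 163·623615832+18·5647081537 = 203296848282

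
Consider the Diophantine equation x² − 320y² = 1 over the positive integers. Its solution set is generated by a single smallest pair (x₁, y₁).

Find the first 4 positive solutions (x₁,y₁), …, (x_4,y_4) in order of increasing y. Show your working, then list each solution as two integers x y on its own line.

√320 → a₀=17, period (1,7,1,34); ℓ=4 even so k=3
a_0=17:  p_0=17·1+0=17,  q_0=17·0+1=1
…
a_2=7:  p_2=7·18+17=143,  q_2=7·1+1=8
a_3=1:  p_3=1·143+18=161,  q_3=1·8+1=9
(x₁, y₁) = (161, 9);  161² − 320·9² = 1 ✓
k=2:  x_2 = 161·161+320·9·9 = 51841,  y_2 = 161·9+9·161 = 2898
k=3:  x_3 = 161·51841+320·9·2898 = 16692641,  y_3 = 161·2898+9·51841 = 933147
k=4:  x_4 = 161·16692641+320·9·933147 = 5374978561,  y_4 = 161·933147+9·16692641 = 300470436

161 9
51841 2898
16692641 933147
5374978561 300470436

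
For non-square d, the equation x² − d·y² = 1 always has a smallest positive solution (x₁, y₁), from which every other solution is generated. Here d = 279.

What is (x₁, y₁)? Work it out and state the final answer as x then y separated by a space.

1520 91

√279 → a₀=16, period (1,2,2,1,2,2,1,32); ℓ=8 even so k=7
k=0  a_k=16  p_k/q_k = 16/1
…
k=6  a_k=2  p_k/q_k = 1069/64
k=7  a_k=1  p_k/q_k = 1520/91
(x₁, y₁) = (1520, 91);  1520² − 279·91² = 1 ✓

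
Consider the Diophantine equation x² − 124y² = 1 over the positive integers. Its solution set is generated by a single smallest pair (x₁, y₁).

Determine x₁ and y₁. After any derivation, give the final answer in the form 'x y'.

4620799 414960

[11; 7,2,1,1,1,…,2,7,22] for √124; ℓ=16 ⇒ convergent index 15
a_0=11:  p_0=11·1+0=11,  q_0=11·0+1=1
…
a_2=2:  p_2=2·78+11=167,  q_2=2·7+1=15
…
a_4=1:  p_4=1·245+167=412,  q_4=1·22+15=37
a_5=1:  p_5=1·412+245=657,  q_5=1·37+22=59
a_6=3:  p_6=3·657+412=2383,  q_6=3·59+37=214
a_7=1:  p_7=1·2383+657=3040,  q_7=1·214+59=273
a_8=4:  p_8=4·3040+2383=14543,  q_8=4·273+214=1306
…
a_12=1:  p_12=1·84875+67292=152167,  q_12=1·7622+6043=13665
a_13=1:  p_13=1·152167+84875=237042,  q_13=1·13665+7622=21287
a_14=2:  p_14=2·237042+152167=626251,  q_14=2·21287+13665=56239
a_15=7:  p_15=7·626251+237042=4620799,  q_15=7·56239+21287=414960
(x₁, y₁) = (4620799, 414960);  4620799² − 124·414960² = 1 ✓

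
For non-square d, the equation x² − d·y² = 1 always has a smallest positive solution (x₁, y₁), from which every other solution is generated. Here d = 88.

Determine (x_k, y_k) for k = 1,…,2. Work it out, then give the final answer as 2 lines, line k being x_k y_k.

197 21
77617 8274

√88 → a₀=9, period (2,1,1,1,2,18); ℓ=6 even so k=5
step 0: (9, 1)  from 9·(1,0) + (0,1)
step 1: (19, 2)  from 2·(9,1) + (1,0)
…
step 3: (47, 5)  from 1·(28,3) + (19,2)
step 4: (75, 8)  from 1·(47,5) + (28,3)
step 5: (197, 21)  from 2·(75,8) + (47,5)
fundamental: x₁=197, y₁=21  (since 38809 − 88·441 = 1)
(x_2, y_2) = (197·197 + 88·21·21, 197·21 + 21·197) = (77617, 8274)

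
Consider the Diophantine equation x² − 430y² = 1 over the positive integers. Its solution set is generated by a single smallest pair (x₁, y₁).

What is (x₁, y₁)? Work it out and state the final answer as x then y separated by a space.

√430 = [20; 1,2,1,3,1,…,2,1,40, …], period ℓ=14 (even) → k=13
a_0=20:  p_0=20·1+0=20,  q_0=20·0+1=1
a_1=1:  p_1=1·20+1=21,  q_1=1·1+0=1
a_2=2:  p_2=2·21+20=62,  q_2=2·1+1=3
a_3=1:  p_3=1·62+21=83,  q_3=1·3+1=4
…
a_5=1:  p_5=1·311+83=394,  q_5=1·15+4=19
…
a_8=6:  p_8=6·21794+2675=133439,  q_8=6·1051+129=6435
a_9=1:  p_9=1·133439+21794=155233,  q_9=1·6435+1051=7486
a_10=3:  p_10=3·155233+133439=599138,  q_10=3·7486+6435=28893
a_11=1:  p_11=1·599138+155233=754371,  q_11=1·28893+7486=36379
a_12=2:  p_12=2·754371+599138=2107880,  q_12=2·36379+28893=101651
a_13=1:  p_13=1·2107880+754371=2862251,  q_13=1·101651+36379=138030
fundamental: x₁=2862251, y₁=138030  (since 8192480787001 − 430·19052280900 = 1)

2862251 138030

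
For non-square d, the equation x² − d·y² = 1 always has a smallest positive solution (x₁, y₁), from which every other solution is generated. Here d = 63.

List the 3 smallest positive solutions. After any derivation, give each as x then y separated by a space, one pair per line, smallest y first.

8 1
127 16
2024 255

d=63: √d = [7; 1,14] (ℓ=2, even), read p_1/q_1
a_0=7:  p_0=7·1+0=7,  q_0=7·0+1=1
a_1=1:  p_1=1·7+1=8,  q_1=1·1+0=1
(x₁, y₁) = (8, 1);  8² − 63·1² = 1 ✓
k=2:  x_2 = 8·8+63·1·1 = 127,  y_2 = 8·1+1·8 = 16
k=3:  x_3 = 8·127+63·1·16 = 2024,  y_3 = 8·16+1·127 = 255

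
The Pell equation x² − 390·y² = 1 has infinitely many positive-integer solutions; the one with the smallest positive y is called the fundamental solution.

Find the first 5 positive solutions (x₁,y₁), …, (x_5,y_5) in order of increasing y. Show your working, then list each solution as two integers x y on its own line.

79 4
12481 632
1971919 99852
311550721 15775984
49223041999 2492505620

[19; 1,2,1,38] for √390; ℓ=4 ⇒ convergent index 3
k=0  a_k=19  p_k/q_k = 19/1
k=1  a_k=1  p_k/q_k = 20/1
k=2  a_k=2  p_k/q_k = 59/3
k=3  a_k=1  p_k/q_k = 79/4
fundamental: x₁=79, y₁=4  (since 6241 − 390·16 = 1)
k=2:  x_2 = 79·79+390·4·4 = 12481,  y_2 = 79·4+4·79 = 632
k=3:  x_3 = 79·12481+390·4·632 = 1971919,  y_3 = 79·632+4·12481 = 99852
k=4:  x_4 = 79·1971919+390·4·99852 = 311550721,  y_4 = 79·99852+4·1971919 = 15775984
k=5:  x_5 = 79·311550721+390·4·15775984 = 49223041999,  y_5 = 79·15775984+4·311550721 = 2492505620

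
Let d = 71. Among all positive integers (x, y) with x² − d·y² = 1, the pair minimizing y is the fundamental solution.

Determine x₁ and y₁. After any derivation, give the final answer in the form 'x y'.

3480 413

[8; 2,2,1,7,1,2,2,16] for √71; ℓ=8 ⇒ convergent index 7
k=0  a_k=8  p_k/q_k = 8/1
k=1  a_k=2  p_k/q_k = 17/2
k=2  a_k=2  p_k/q_k = 42/5
k=3  a_k=1  p_k/q_k = 59/7
…
k=6  a_k=2  p_k/q_k = 1483/176
k=7  a_k=2  p_k/q_k = 3480/413
(x₁, y₁) = (3480, 413);  3480² − 71·413² = 1 ✓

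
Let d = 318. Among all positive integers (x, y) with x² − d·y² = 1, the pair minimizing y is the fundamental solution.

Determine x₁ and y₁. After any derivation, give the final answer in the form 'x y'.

107 6

d=318: √d = [17; 1,4,1,34] (ℓ=4, even), read p_3/q_3
i=0: a=17 ⇒ p=17, q=1
…
i=2: a=4 ⇒ p=89, q=5
i=3: a=1 ⇒ p=107, q=6
→ (107, 6).  Check: 107²=11449, 318·6²=11448, difference 1.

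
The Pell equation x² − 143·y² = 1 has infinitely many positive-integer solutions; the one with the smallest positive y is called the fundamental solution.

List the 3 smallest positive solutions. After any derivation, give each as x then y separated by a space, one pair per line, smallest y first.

√143 = [11; 1,22, …], period ℓ=2 (even) → k=1
k=0  a_k=11  p_k/q_k = 11/1
k=1  a_k=1  p_k/q_k = 12/1
fundamental: x₁=12, y₁=1  (since 144 − 143·1 = 1)
(12+1√143)^2 = 287 + 24√143
(12+1√143)^3 = 6876 + 575√143

12 1
287 24
6876 575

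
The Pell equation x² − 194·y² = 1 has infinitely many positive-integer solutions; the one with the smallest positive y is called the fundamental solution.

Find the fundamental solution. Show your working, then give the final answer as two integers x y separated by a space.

d=194: √d = [13; 1,12,1,26] (ℓ=4, even), read p_3/q_3
k=0  a_k=13  p_k/q_k = 13/1
…
k=2  a_k=12  p_k/q_k = 181/13
k=3  a_k=1  p_k/q_k = 195/14
→ (195, 14).  Check: 195²=38025, 194·14²=38024, difference 1.

195 14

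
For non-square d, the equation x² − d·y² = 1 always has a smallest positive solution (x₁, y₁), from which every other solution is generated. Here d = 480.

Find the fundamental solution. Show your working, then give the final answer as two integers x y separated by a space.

√480 = [21; 1,9,1,42, …], period ℓ=4 (even) → k=3
k=0  a_k=21  p_k/q_k = 21/1
k=1  a_k=1  p_k/q_k = 22/1
k=2  a_k=9  p_k/q_k = 219/10
k=3  a_k=1  p_k/q_k = 241/11
fundamental: x₁=241, y₁=11  (since 58081 − 480·121 = 1)

241 11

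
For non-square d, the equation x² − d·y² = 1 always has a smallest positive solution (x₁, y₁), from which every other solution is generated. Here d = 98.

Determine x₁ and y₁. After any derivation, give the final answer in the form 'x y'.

[9; 1,8,1,18] for √98; ℓ=4 ⇒ convergent index 3
step 0: (9, 1)  from 9·(1,0) + (0,1)
step 1: (10, 1)  from 1·(9,1) + (1,0)
step 2: (89, 9)  from 8·(10,1) + (9,1)
step 3: (99, 10)  from 1·(89,9) + (10,1)
(x₁, y₁) = (99, 10);  99² − 98·10² = 1 ✓

99 10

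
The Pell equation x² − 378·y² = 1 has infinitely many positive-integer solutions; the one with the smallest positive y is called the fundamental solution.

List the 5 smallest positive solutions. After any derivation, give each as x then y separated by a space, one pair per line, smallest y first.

[19; 2,3,1,4,1,3,2,38] for √378; ℓ=8 ⇒ convergent index 7
a_0=19:  p_0=19·1+0=19,  q_0=19·0+1=1
a_1=2:  p_1=2·19+1=39,  q_1=2·1+0=2
…
a_6=3:  p_6=3·1011+836=3869,  q_6=3·52+43=199
a_7=2:  p_7=2·3869+1011=8749,  q_7=2·199+52=450
→ (8749, 450).  Check: 8749²=76545001, 378·450²=76545000, difference 1.
k=2:  x_2 = 8749·8749+378·450·450 = 153090001,  y_2 = 8749·450+450·8749 = 7874100
k=3:  x_3 = 8749·153090001+378·450·7874100 = 2678768828749,  y_3 = 8749·7874100+450·153090001 = 137781001350
k=4:  x_4 = 8749·2678768828749+378·450·137781001350 = 46873096812360001,  y_4 = 8749·137781001350+450·2678768828749 = 2410891953748200
k=5:  x_5 = 8749·46873096812360001+378·450·2410891953748200 = 820185445343906468749,  y_5 = 8749·2410891953748200+450·46873096812360001 = 42185787268905002250

8749 450
153090001 7874100
2678768828749 137781001350
46873096812360001 2410891953748200
820185445343906468749 42185787268905002250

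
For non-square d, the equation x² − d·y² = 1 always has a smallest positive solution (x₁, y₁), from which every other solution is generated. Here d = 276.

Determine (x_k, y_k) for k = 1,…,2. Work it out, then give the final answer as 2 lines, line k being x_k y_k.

[16; 1,1,1,1,2,2,2,1,1,1,1,32] for √276; ℓ=12 ⇒ convergent index 11
i=0: a=16 ⇒ p=16, q=1
…
i=2: a=1 ⇒ p=33, q=2
i=3: a=1 ⇒ p=50, q=3
i=4: a=1 ⇒ p=83, q=5
i=5: a=2 ⇒ p=216, q=13
i=6: a=2 ⇒ p=515, q=31
…
i=8: a=1 ⇒ p=1761, q=106
…
i=10: a=1 ⇒ p=4768, q=287
i=11: a=1 ⇒ p=7775, q=468
(x₁, y₁) = (7775, 468);  7775² − 276·468² = 1 ✓
k=2:  x_2 = 7775·7775+276·468·468 = 120901249,  y_2 = 7775·468+468·7775 = 7277400

7775 468
120901249 7277400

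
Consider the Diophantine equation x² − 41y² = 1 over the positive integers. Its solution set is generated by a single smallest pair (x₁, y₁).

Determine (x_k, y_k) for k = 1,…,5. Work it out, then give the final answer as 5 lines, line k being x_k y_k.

√41 → a₀=6, period (2,2,12); ℓ=3 odd so k=5
k=0  a_k=6  p_k/q_k = 6/1
…
k=2  a_k=2  p_k/q_k = 32/5
k=3  a_k=12  p_k/q_k = 397/62
k=4  a_k=2  p_k/q_k = 826/129
k=5  a_k=2  p_k/q_k = 2049/320
→ (2049, 320).  Check: 2049²=4198401, 41·320²=4198400, difference 1.
(x_2, y_2) = (2049·2049 + 41·320·320, 2049·320 + 320·2049) = (8396801, 1311360)
(x_3, y_3) = (2049·8396801 + 41·320·1311360, 2049·1311360 + 320·8396801) = (34410088449, 5373952960)
(x_4, y_4) = (2049·34410088449 + 41·320·5373952960, 2049·5373952960 + 320·34410088449) = (141012534067201, 22022457918720)
(x_5, y_5) = (2049·141012534067201 + 41·320·22022457918720, 2049·22022457918720 + 320·141012534067201) = (577869330197301249, 90248027176961600)

2049 320
8396801 1311360
34410088449 5373952960
141012534067201 22022457918720
577869330197301249 90248027176961600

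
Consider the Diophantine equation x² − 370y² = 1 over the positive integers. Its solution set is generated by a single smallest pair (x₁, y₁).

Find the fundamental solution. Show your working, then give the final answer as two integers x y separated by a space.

d=370: √d = [19; 4,4,38] (ℓ=3, odd), read p_5/q_5
a_0=19:  p_0=19·1+0=19,  q_0=19·0+1=1
a_1=4:  p_1=4·19+1=77,  q_1=4·1+0=4
a_2=4:  p_2=4·77+19=327,  q_2=4·4+1=17
a_3=38:  p_3=38·327+77=12503,  q_3=38·17+4=650
a_4=4:  p_4=4·12503+327=50339,  q_4=4·650+17=2617
a_5=4:  p_5=4·50339+12503=213859,  q_5=4·2617+650=11118
→ (213859, 11118).  Check: 213859²=45735671881, 370·11118²=45735671880, difference 1.

213859 11118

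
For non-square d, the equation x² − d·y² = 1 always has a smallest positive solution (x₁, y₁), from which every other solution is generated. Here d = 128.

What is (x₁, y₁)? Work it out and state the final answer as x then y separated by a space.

577 51

√128 = [11; 3,5,3,22, …], period ℓ=4 (even) → k=3
step 0: (11, 1)  from 11·(1,0) + (0,1)
step 1: (34, 3)  from 3·(11,1) + (1,0)
step 2: (181, 16)  from 5·(34,3) + (11,1)
step 3: (577, 51)  from 3·(181,16) + (34,3)
fundamental: x₁=577, y₁=51  (since 332929 − 128·2601 = 1)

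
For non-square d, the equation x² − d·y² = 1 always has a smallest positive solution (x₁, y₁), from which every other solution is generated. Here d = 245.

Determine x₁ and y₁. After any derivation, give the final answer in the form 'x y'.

51841 3312

d=245: √d = [15; 1,1,1,7,6,7,1,1,1,30] (ℓ=10, even), read p_9/q_9
step 0: (15, 1)  from 15·(1,0) + (0,1)
…
step 8: (33825, 2161)  from 1·(18016,1151) + (15809,1010)
step 9: (51841, 3312)  from 1·(33825,2161) + (18016,1151)
→ (51841, 3312).  Check: 51841²=2687489281, 245·3312²=2687489280, difference 1.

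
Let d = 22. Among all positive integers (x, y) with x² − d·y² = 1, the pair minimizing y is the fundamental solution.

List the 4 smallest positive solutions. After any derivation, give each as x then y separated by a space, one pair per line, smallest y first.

197 42
77617 16548
30580901 6519870
12048797377 2568812232

[4; 1,2,4,2,1,8] for √22; ℓ=6 ⇒ convergent index 5
i=0: a=4 ⇒ p=4, q=1
i=1: a=1 ⇒ p=5, q=1
…
i=4: a=2 ⇒ p=136, q=29
i=5: a=1 ⇒ p=197, q=42
(x₁, y₁) = (197, 42);  197² − 22·42² = 1 ✓
(197+42√22)^2 = 77617 + 16548√22
(197+42√22)^3 = 30580901 + 6519870√22
(197+42√22)^4 = 12048797377 + 2568812232√22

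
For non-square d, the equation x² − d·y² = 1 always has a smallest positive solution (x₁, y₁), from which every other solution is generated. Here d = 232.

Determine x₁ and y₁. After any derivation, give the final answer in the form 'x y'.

d=232: √d = [15; 4,3,7,3,4,30] (ℓ=6, even), read p_5/q_5
step 0: (15, 1)  from 15·(1,0) + (0,1)
…
step 2: (198, 13)  from 3·(61,4) + (15,1)
…
step 4: (4539, 298)  from 3·(1447,95) + (198,13)
step 5: (19603, 1287)  from 4·(4539,298) + (1447,95)
fundamental: x₁=19603, y₁=1287  (since 384277609 − 232·1656369 = 1)

19603 1287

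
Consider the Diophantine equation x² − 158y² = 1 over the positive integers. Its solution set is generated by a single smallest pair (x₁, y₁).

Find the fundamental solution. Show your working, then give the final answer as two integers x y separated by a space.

√158 → a₀=12, period (1,1,3,12,3,1,1,24); ℓ=8 even so k=7
a_0=12:  p_0=12·1+0=12,  q_0=12·0+1=1
…
a_4=12:  p_4=12·88+25=1081,  q_4=12·7+2=86
…
a_6=1:  p_6=1·3331+1081=4412,  q_6=1·265+86=351
a_7=1:  p_7=1·4412+3331=7743,  q_7=1·351+265=616
fundamental: x₁=7743, y₁=616  (since 59954049 − 158·379456 = 1)

7743 616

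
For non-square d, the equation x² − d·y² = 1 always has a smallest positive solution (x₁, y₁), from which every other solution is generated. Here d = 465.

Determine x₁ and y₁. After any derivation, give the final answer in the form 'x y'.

√465 → a₀=21, period (1,1,3,2,2,2,3,1,1,42); ℓ=10 even so k=9
step 0: (21, 1)  from 21·(1,0) + (0,1)
step 1: (22, 1)  from 1·(21,1) + (1,0)
step 2: (43, 2)  from 1·(22,1) + (21,1)
…
step 7: (6922, 321)  from 3·(2027,94) + (841,39)
step 8: (8949, 415)  from 1·(6922,321) + (2027,94)
step 9: (15871, 736)  from 1·(8949,415) + (6922,321)
→ (15871, 736).  Check: 15871²=251888641, 465·736²=251888640, difference 1.

15871 736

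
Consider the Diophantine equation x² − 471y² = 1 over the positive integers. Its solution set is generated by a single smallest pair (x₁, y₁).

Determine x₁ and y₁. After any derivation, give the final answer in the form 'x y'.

[21; 1,2,2,1,3,…,2,1,42] for √471; ℓ=14 ⇒ convergent index 13
step 0: (21, 1)  from 21·(1,0) + (0,1)
…
step 2: (65, 3)  from 2·(22,1) + (21,1)
step 3: (152, 7)  from 2·(65,3) + (22,1)
step 4: (217, 10)  from 1·(152,7) + (65,3)
step 5: (803, 37)  from 3·(217,10) + (152,7)
step 6: (3429, 158)  from 4·(803,37) + (217,10)
step 7: (48809, 2249)  from 14·(3429,158) + (803,37)
step 8: (198665, 9154)  from 4·(48809,2249) + (3429,158)
step 9: (644804, 29711)  from 3·(198665,9154) + (48809,2249)
step 10: (843469, 38865)  from 1·(644804,29711) + (198665,9154)
…
step 12: (5506953, 253747)  from 2·(2331742,107441) + (843469,38865)
step 13: (7838695, 361188)  from 1·(5506953,253747) + (2331742,107441)
(x₁, y₁) = (7838695, 361188);  7838695² − 471·361188² = 1 ✓

7838695 361188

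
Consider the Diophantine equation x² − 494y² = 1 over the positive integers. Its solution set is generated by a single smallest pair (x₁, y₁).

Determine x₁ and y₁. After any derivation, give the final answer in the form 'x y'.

73035 3286

d=494: √d = [22; 4,2,2,1,2,1,2,2,4,44] (ℓ=10, even), read p_9/q_9
step 0: (22, 1)  from 22·(1,0) + (0,1)
…
step 4: (689, 31)  from 1·(489,22) + (200,9)
…
step 6: (2556, 115)  from 1·(1867,84) + (689,31)
…
step 8: (16514, 743)  from 2·(6979,314) + (2556,115)
step 9: (73035, 3286)  from 4·(16514,743) + (6979,314)
→ (73035, 3286).  Check: 73035²=5334111225, 494·3286²=5334111224, difference 1.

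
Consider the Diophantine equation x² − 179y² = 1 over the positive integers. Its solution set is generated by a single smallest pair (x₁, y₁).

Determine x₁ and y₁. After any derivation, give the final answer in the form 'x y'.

4190210 313191

√179 → a₀=13, period (2,1,1,1,3,…,1,2,26); ℓ=14 even so k=13
k=0  a_k=13  p_k/q_k = 13/1
…
k=2  a_k=1  p_k/q_k = 40/3
…
k=4  a_k=1  p_k/q_k = 107/8
k=5  a_k=3  p_k/q_k = 388/29
k=6  a_k=5  p_k/q_k = 2047/153
k=7  a_k=13  p_k/q_k = 26999/2018
…
k=10  a_k=1  p_k/q_k = 575167/42990
k=11  a_k=1  p_k/q_k = 1013292/75737
k=12  a_k=1  p_k/q_k = 1588459/118727
k=13  a_k=2  p_k/q_k = 4190210/313191
→ (4190210, 313191).  Check: 4190210²=17557859844100, 179·313191²=17557859844099, difference 1.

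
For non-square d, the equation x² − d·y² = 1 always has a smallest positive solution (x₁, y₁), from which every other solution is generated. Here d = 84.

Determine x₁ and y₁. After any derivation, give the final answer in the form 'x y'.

55 6

√84 = [9; 6,18, …], period ℓ=2 (even) → k=1
step 0: (9, 1)  from 9·(1,0) + (0,1)
step 1: (55, 6)  from 6·(9,1) + (1,0)
fundamental: x₁=55, y₁=6  (since 3025 − 84·36 = 1)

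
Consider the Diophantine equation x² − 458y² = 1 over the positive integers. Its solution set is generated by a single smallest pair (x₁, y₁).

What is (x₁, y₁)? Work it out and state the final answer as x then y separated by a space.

22899 1070

d=458: √d = [21; 2,2,42] (ℓ=3, odd), read p_5/q_5
k=0  a_k=21  p_k/q_k = 21/1
k=1  a_k=2  p_k/q_k = 43/2
k=2  a_k=2  p_k/q_k = 107/5
…
k=4  a_k=2  p_k/q_k = 9181/429
k=5  a_k=2  p_k/q_k = 22899/1070
(x₁, y₁) = (22899, 1070);  22899² − 458·1070² = 1 ✓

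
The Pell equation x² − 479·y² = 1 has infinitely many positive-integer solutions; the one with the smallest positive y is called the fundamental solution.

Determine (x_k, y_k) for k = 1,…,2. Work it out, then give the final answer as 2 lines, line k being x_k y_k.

2989440 136591
17873503027199 816661198080

d=479: √d = [21; 1,7,1,3,2,21,2,3,1,7,1,42] (ℓ=12, even), read p_11/q_11
k=0  a_k=21  p_k/q_k = 21/1
…
k=3  a_k=1  p_k/q_k = 197/9
…
k=6  a_k=21  p_k/q_k = 37075/1694
k=7  a_k=2  p_k/q_k = 75879/3467
…
k=10  a_k=7  p_k/q_k = 2648849/121029
k=11  a_k=1  p_k/q_k = 2989440/136591
fundamental: x₁=2989440, y₁=136591  (since 8936751513600 − 479·18657101281 = 1)
(2989440+136591√479)^2 = 17873503027199 + 816661198080√479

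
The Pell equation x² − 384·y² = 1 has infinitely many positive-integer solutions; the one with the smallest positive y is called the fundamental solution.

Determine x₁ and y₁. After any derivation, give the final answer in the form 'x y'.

d=384: √d = [19; 1,1,2,9,2,1,1,38] (ℓ=8, even), read p_7/q_7
a_0=19:  p_0=19·1+0=19,  q_0=19·0+1=1
…
a_4=9:  p_4=9·98+39=921,  q_4=9·5+2=47
…
a_6=1:  p_6=1·1940+921=2861,  q_6=1·99+47=146
a_7=1:  p_7=1·2861+1940=4801,  q_7=1·146+99=245
→ (4801, 245).  Check: 4801²=23049601, 384·245²=23049600, difference 1.

4801 245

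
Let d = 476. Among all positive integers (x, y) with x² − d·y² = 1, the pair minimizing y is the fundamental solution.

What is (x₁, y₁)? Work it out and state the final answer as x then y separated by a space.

d=476: √d = [21; 1,4,2,10,2,4,1,42] (ℓ=8, even), read p_7/q_7
step 0: (21, 1)  from 21·(1,0) + (0,1)
…
step 2: (109, 5)  from 4·(22,1) + (21,1)
step 3: (240, 11)  from 2·(109,5) + (22,1)
step 4: (2509, 115)  from 10·(240,11) + (109,5)
step 5: (5258, 241)  from 2·(2509,115) + (240,11)
step 6: (23541, 1079)  from 4·(5258,241) + (2509,115)
step 7: (28799, 1320)  from 1·(23541,1079) + (5258,241)
(x₁, y₁) = (28799, 1320);  28799² − 476·1320² = 1 ✓

28799 1320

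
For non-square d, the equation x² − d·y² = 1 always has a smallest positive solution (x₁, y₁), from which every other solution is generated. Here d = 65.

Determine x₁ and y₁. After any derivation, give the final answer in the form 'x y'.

d=65: √d = [8; 16] (ℓ=1, odd), read p_1/q_1
a_0=8:  p_0=8·1+0=8,  q_0=8·0+1=1
a_1=16:  p_1=16·8+1=129,  q_1=16·1+0=16
fundamental: x₁=129, y₁=16  (since 16641 − 65·256 = 1)

129 16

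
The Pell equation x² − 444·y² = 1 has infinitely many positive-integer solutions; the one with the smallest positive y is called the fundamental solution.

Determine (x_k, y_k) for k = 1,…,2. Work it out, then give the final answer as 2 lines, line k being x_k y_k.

[21; 14,42] for √444; ℓ=2 ⇒ convergent index 1
k=0  a_k=21  p_k/q_k = 21/1
k=1  a_k=14  p_k/q_k = 295/14
fundamental: x₁=295, y₁=14  (since 87025 − 444·196 = 1)
k=2:  x_2 = 295·295+444·14·14 = 174049,  y_2 = 295·14+14·295 = 8260

295 14
174049 8260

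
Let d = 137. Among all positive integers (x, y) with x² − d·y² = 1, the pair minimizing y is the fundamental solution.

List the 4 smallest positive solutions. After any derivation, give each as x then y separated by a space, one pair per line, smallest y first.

√137 = [11; 1,2,2,1,1,2,2,1,22, …], period ℓ=9 (odd) → k=17
k=0  a_k=11  p_k/q_k = 11/1
…
k=2  a_k=2  p_k/q_k = 35/3
…
k=5  a_k=1  p_k/q_k = 199/17
k=6  a_k=2  p_k/q_k = 515/44
…
k=8  a_k=1  p_k/q_k = 1744/149
k=9  a_k=22  p_k/q_k = 39597/3383
…
k=11  a_k=2  p_k/q_k = 122279/10447
k=12  a_k=2  p_k/q_k = 285899/24426
…
k=14  a_k=1  p_k/q_k = 694077/59299
…
k=16  a_k=2  p_k/q_k = 4286741/366241
k=17  a_k=1  p_k/q_k = 6083073/519712
→ (6083073, 519712).  Check: 6083073²=37003777123329, 137·519712²=37003777123328, difference 1.
n=2: (6083073,519712)∘(6083073,519712) = (6083073·6083073+137·519712·519712, 6083073·519712+519712·6083073) = (74007554246657,6322892069952)
n=3: (74007554246657,6322892069952)∘(6083073,519712) = (6083073·74007554246657+137·519712·6322892069952, 6083073·6322892069952+519712·74007554246657) = (900386710067742990849,76925228065277725280)
n=4: (900386710067742990849,76925228065277725280)∘(6083073,519712) = (6083073·900386710067742990849+137·519712·76925228065277725280, 6083073·76925228065277725280+519712·900386710067742990849) = (10954236171143757109591351297,935883555725460013412300928)

6083073 519712
74007554246657 6322892069952
900386710067742990849 76925228065277725280
10954236171143757109591351297 935883555725460013412300928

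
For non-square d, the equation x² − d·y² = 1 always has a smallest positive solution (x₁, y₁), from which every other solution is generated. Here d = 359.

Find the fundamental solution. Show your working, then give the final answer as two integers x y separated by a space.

d=359: √d = [18; 1,17,1,36] (ℓ=4, even), read p_3/q_3
a_0=18:  p_0=18·1+0=18,  q_0=18·0+1=1
…
a_2=17:  p_2=17·19+18=341,  q_2=17·1+1=18
a_3=1:  p_3=1·341+19=360,  q_3=1·18+1=19
(x₁, y₁) = (360, 19);  360² − 359·19² = 1 ✓

360 19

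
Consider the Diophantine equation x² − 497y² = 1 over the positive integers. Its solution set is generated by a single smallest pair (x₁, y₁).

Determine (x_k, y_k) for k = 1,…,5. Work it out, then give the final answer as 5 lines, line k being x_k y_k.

√497 → a₀=22, period (3,2,2,5,6,5,2,2,3,44); ℓ=10 even so k=9
k=0  a_k=22  p_k/q_k = 22/1
k=1  a_k=3  p_k/q_k = 67/3
…
k=3  a_k=2  p_k/q_k = 379/17
…
k=5  a_k=6  p_k/q_k = 12685/569
k=6  a_k=5  p_k/q_k = 65476/2937
k=7  a_k=2  p_k/q_k = 143637/6443
k=8  a_k=2  p_k/q_k = 352750/15823
k=9  a_k=3  p_k/q_k = 1201887/53912
(x₁, y₁) = (1201887, 53912);  1201887² − 497·53912² = 1 ✓
(1201887+53912√497)^2 = 2889064721537 + 129592263888√497
(1201887+53912√497)^3 = 6944658661946678751 + 311510514535059400√497
(1201887+53912√497)^4 = 16693389930459326703284737 + 748800875565868281911712√497
(1201887+53912√497)^5 = 40127136686692992928199618718687 + 1799948075862157952969508541688√497

1201887 53912
2889064721537 129592263888
6944658661946678751 311510514535059400
16693389930459326703284737 748800875565868281911712
40127136686692992928199618718687 1799948075862157952969508541688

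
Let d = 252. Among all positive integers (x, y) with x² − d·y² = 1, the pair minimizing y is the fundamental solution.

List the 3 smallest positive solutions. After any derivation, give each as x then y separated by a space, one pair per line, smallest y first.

127 8
32257 2032
8193151 516120

d=252: √d = [15; 1,6,1,30] (ℓ=4, even), read p_3/q_3
k=0  a_k=15  p_k/q_k = 15/1
…
k=2  a_k=6  p_k/q_k = 111/7
k=3  a_k=1  p_k/q_k = 127/8
→ (127, 8).  Check: 127²=16129, 252·8²=16128, difference 1.
(127+8√252)^2 = 32257 + 2032√252
(127+8√252)^3 = 8193151 + 516120√252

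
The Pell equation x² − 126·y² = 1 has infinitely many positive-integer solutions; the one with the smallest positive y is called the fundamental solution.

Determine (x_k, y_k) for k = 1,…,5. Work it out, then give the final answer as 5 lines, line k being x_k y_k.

449 40
403201 35920
362074049 32256120
325142092801 28965959840
291977237261249 26011399680200

d=126: √d = [11; 4,2,4,22] (ℓ=4, even), read p_3/q_3
a_0=11:  p_0=11·1+0=11,  q_0=11·0+1=1
…
a_2=2:  p_2=2·45+11=101,  q_2=2·4+1=9
a_3=4:  p_3=4·101+45=449,  q_3=4·9+4=40
fundamental: x₁=449, y₁=40  (since 201601 − 126·1600 = 1)
k=2:  x_2 = 449·449+126·40·40 = 403201,  y_2 = 449·40+40·449 = 35920
k=3:  x_3 = 449·403201+126·40·35920 = 362074049,  y_3 = 449·35920+40·403201 = 32256120
k=4:  x_4 = 449·362074049+126·40·32256120 = 325142092801,  y_4 = 449·32256120+40·362074049 = 28965959840
k=5:  x_5 = 449·325142092801+126·40·28965959840 = 291977237261249,  y_5 = 449·28965959840+40·325142092801 = 26011399680200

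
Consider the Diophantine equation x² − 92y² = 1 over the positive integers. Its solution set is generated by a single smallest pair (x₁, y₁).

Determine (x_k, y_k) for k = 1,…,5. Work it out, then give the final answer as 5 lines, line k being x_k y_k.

1151 120
2649601 276240
6099380351 635904360
14040770918401 1463851560480
32321848554778751 3369785656320600

√92 = [9; 1,1,2,4,2,1,1,18, …], period ℓ=8 (even) → k=7
step 0: (9, 1)  from 9·(1,0) + (0,1)
step 1: (10, 1)  from 1·(9,1) + (1,0)
…
step 3: (48, 5)  from 2·(19,2) + (10,1)
step 4: (211, 22)  from 4·(48,5) + (19,2)
step 5: (470, 49)  from 2·(211,22) + (48,5)
step 6: (681, 71)  from 1·(470,49) + (211,22)
step 7: (1151, 120)  from 1·(681,71) + (470,49)
(x₁, y₁) = (1151, 120);  1151² − 92·120² = 1 ✓
(x_2, y_2) = (1151·1151 + 92·120·120, 1151·120 + 120·1151) = (2649601, 276240)
(x_3, y_3) = (1151·2649601 + 92·120·276240, 1151·276240 + 120·2649601) = (6099380351, 635904360)
(x_4, y_4) = (1151·6099380351 + 92·120·635904360, 1151·635904360 + 120·6099380351) = (14040770918401, 1463851560480)
(x_5, y_5) = (1151·14040770918401 + 92·120·1463851560480, 1151·1463851560480 + 120·14040770918401) = (32321848554778751, 3369785656320600)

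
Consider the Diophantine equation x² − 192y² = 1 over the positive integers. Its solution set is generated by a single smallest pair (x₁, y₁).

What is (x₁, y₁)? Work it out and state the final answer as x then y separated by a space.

97 7

√192 = [13; 1,5,1,26, …], period ℓ=4 (even) → k=3
step 0: (13, 1)  from 13·(1,0) + (0,1)
step 1: (14, 1)  from 1·(13,1) + (1,0)
step 2: (83, 6)  from 5·(14,1) + (13,1)
step 3: (97, 7)  from 1·(83,6) + (14,1)
→ (97, 7).  Check: 97²=9409, 192·7²=9408, difference 1.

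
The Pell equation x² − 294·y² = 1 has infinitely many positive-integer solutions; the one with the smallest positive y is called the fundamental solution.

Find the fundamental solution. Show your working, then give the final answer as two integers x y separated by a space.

√294 = [17; 6,1,4,1,6,34, …], period ℓ=6 (even) → k=5
a_0=17:  p_0=17·1+0=17,  q_0=17·0+1=1
…
a_2=1:  p_2=1·103+17=120,  q_2=1·6+1=7
…
a_4=1:  p_4=1·583+120=703,  q_4=1·34+7=41
a_5=6:  p_5=6·703+583=4801,  q_5=6·41+34=280
fundamental: x₁=4801, y₁=280  (since 23049601 − 294·78400 = 1)

4801 280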